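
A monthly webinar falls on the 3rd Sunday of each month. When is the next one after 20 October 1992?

October 1992 starts on a Thursday; its first Sunday is the 4th, so the 3rd Sunday is the 18th — 18 October 1992.
That is not after 20 October 1992, so look at November 1992.
November 1992 starts on a Sunday; its first Sunday is the 1st, so the 3rd Sunday is the 15th — 15 November 1992.

15 November 1992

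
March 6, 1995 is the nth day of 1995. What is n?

65

Days in months before March: 31 + 28 = 59.
Plus 6 days into March → day 65.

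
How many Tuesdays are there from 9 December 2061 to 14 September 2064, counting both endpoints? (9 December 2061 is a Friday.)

144

9 December 2061 is a Friday; the first Tuesday on or after it is 13 December 2061 (4 days later).
From 13 December 2061 to 14 September 2064: 18 + 365 + 365 + 258 = 1006 days (rest of 2061, 2062, 2063, to 14 September 2064 in 2064).
1006 ÷ 7 = 143 full weeks with remainder 5, so 143 more Tuesdays after the first → 144.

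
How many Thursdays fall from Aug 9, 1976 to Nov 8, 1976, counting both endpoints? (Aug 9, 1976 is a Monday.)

Aug 9, 1976 is a Monday; the first Thursday on or after it is Aug 12, 1976 (3 days later).
From Aug 12, 1976 to Nov 8, 1976: 19 + 30 + 31 + 8 = 88 days (rest of Aug, Sep, Oct, Nov).
88 ÷ 7 = 12 full weeks with remainder 4, so 12 more Thursdays after the first → 13.

13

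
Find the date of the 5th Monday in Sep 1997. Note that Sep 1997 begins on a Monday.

Sep 1997 begins on a Monday, so the first Monday is Sep 1.
The 5th Monday is 4 weeks later: 1 + 28 = 29.

Sep 29, 1997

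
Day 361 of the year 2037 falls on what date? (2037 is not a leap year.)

January has 31 days (361 − 31 = 330 remain).
February has 28 days (330 − 28 = 302 remain).
March has 31 days (302 − 31 = 271 remain).
April has 30 days (271 − 30 = 241 remain).
May has 31 days (241 − 31 = 210 remain).
June has 30 days (210 − 30 = 180 remain).
July has 31 days (180 − 31 = 149 remain).
August has 31 days (149 − 31 = 118 remain).
September has 30 days (118 − 30 = 88 remain).
October has 31 days (88 − 31 = 57 remain).
November has 30 days (57 − 30 = 27 remain).
27 into December → December 27.

2037-12-27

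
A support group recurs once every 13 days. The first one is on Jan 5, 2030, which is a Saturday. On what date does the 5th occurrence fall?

Feb 26, 2030

The 5th occurrence is 4 intervals after the first: 4 × 13 = 52 days after Jan 5, 2030.
Jan has 31 days — 26 days to the end of Jan leaves 26.
26 days into Feb → Feb 26, 2030.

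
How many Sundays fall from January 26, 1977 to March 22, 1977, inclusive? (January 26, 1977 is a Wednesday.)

8

January 26, 1977 is a Wednesday; the first Sunday on or after it is January 30, 1977 (4 days later).
From January 30, 1977 to March 22, 1977: 1 + 28 + 22 = 51 days (rest of January, February, March).
51 ÷ 7 = 7 full weeks with remainder 2, so 7 more Sundays after the first → 8.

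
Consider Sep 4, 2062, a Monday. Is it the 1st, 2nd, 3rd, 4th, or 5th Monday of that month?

1st

Day 4 falls in week ⌈4/7⌉ of the month.
Days 1–7 hold the 1st Monday, 8–14 the 2nd, 15–21 the 3rd, 22–28 the 4th, 29–31 the 5th.
4 is in the range for the 1st.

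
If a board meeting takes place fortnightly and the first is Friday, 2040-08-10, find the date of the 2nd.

The 2nd occurrence is 1 interval after the first: 1 × 14 = 14 days after 2040-08-10.
14 days later is 2040-08-24.

2040-08-24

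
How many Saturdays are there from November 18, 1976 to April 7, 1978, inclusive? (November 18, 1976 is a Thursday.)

November 18, 1976 is a Thursday; the first Saturday on or after it is November 20, 1976 (2 days later).
From November 20, 1976 to April 7, 1978: 41 + 365 + 97 = 503 days (rest of 1976, 1977, to April 7, 1978 in 1978).
503 ÷ 7 = 71 full weeks with remainder 6, so 71 more Saturdays after the first → 72.

72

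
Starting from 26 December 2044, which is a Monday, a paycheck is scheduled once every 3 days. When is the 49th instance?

The 49th occurrence is 48 intervals after the first: 48 × 3 = 144 days after 26 December 2044.
December has 31 days — 5 days to the end of December leaves 139.
January has 31 days (108 left).
February has 28 days (80 left).
March has 31 days (49 left).
April has 30 days (19 left).
19 days into May → 19 May 2045.

19 May 2045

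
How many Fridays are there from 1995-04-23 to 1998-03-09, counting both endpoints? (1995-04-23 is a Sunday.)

1995-04-23 is a Sunday; the first Friday on or after it is 1995-04-28 (5 days later).
From 1995-04-28 to 1998-03-09: 247 + 366 + 365 + 68 = 1046 days (rest of 1995, 1996, 1997, to 1998-03-09 in 1998).
1046 ÷ 7 = 149 full weeks with remainder 3, so 149 more Fridays after the first → 150.

150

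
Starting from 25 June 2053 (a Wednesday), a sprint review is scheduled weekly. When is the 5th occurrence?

The 5th occurrence is 4 intervals after the first: 4 × 7 = 28 days after 25 June 2053.
June has 30 days — 5 days to the end of June leaves 23.
23 days into July → 23 July 2053.

23 July 2053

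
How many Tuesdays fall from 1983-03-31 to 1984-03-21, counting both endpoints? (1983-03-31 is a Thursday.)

51

1983-03-31 is a Thursday; the first Tuesday on or after it is 1983-04-05 (5 days later).
From 1983-04-05 to 1984-03-21: 270 + 81 = 351 days (rest of 1983, to 1984-03-21 in 1984).
351 ÷ 7 = 50 full weeks with remainder 1, so 50 more Tuesdays after the first → 51.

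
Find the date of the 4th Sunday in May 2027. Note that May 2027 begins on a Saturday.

May 2027 begins on a Saturday, so the first Sunday is May 2 (1 day later).
The 4th Sunday is 3 weeks later: 2 + 21 = 23.

May 23, 2027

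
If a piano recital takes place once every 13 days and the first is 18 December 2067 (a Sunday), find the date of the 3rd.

The 3rd occurrence is 2 intervals after the first: 2 × 13 = 26 days after 18 December 2067.
December has 31 days — 13 days to the end of December leaves 13.
13 days into January → 13 January 2068.

13 January 2068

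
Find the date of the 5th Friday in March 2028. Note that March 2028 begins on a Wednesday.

March 31, 2028

March 2028 begins on a Wednesday, so the first Friday is March 3 (2 days later).
The 5th Friday is 4 weeks later: 3 + 28 = 31.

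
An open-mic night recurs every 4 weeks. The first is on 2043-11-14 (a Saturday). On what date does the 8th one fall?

2044-05-28

The 8th occurrence is 7 intervals after the first: 7 × 28 = 196 days after 2043-11-14.
November has 30 days — 16 days to the end of November leaves 180.
December has 31 days (149 left).
January has 31 days (118 left).
February has 29 days (89 left).
March has 31 days (58 left).
April has 30 days (28 left).
28 days into May → 2044-05-28.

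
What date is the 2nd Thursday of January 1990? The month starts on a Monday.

11 January 1990

January 1990 begins on a Monday, so the first Thursday is January 4 (3 days later).
The 2nd Thursday is 1 weeks later: 4 + 7 = 11.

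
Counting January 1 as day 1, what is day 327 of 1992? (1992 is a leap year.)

January has 31 days (327 − 31 = 296 remain).
February has 29 days (296 − 29 = 267 remain).
March has 31 days (267 − 31 = 236 remain).
April has 30 days (236 − 30 = 206 remain).
May has 31 days (206 − 31 = 175 remain).
June has 30 days (175 − 30 = 145 remain).
July has 31 days (145 − 31 = 114 remain).
August has 31 days (114 − 31 = 83 remain).
September has 30 days (83 − 30 = 53 remain).
October has 31 days (53 − 31 = 22 remain).
22 into November → November 22.

22 November 1992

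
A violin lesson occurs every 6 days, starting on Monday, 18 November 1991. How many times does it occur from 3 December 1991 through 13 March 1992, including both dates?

17

Occurrences land 6·i days after 18 November 1991 for i = 0, 1, 2, …
3 December 1991 is 15 days after the start; 15 ÷ 6 = 2 remainder 3; since the remainder is 3, round up to i = 3. First occurrence in the window: #4 on 6 December 1991 (3×6 = 18 days in).
13 March 1992 is 116 days after the start; 116 ÷ 6 = 19 remainder 2. Last occurrence in the window: #20 on 11 March 1992.
Occurrences #4 through #20: 17 in total.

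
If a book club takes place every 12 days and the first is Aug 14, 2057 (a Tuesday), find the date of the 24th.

The 24th occurrence is 23 intervals after the first: 23 × 12 = 276 days after Aug 14, 2057.
Aug has 31 days — 17 days to the end of Aug leaves 259.
Sep has 30 days (229 left).
Oct has 31 days (198 left).
Nov has 30 days (168 left).
Dec has 31 days (137 left).
Jan has 31 days (106 left).
Feb has 28 days (78 left).
Mar has 31 days (47 left).
Apr has 30 days (17 left).
17 days into May → May 17, 2058.

May 17, 2058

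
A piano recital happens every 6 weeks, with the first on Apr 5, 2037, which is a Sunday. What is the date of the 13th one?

Aug 22, 2038

The 13th occurrence is 12 intervals after the first: 12 × 42 = 504 days after Apr 5, 2037.
Apr has 30 days — 25 days to the end of Apr leaves 479.
From end of Apr to end of 2037 is 245 days (234 left).
Jan has 31 days (203 left).
Feb has 28 days (175 left).
Mar has 31 days (144 left).
Apr has 30 days (114 left).
May has 31 days (83 left).
Jun has 30 days (53 left).
Jul has 31 days (22 left).
22 days into Aug → Aug 22, 2038.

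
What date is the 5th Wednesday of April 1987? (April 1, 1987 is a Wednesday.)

April 1987 begins on a Wednesday, so the first Wednesday is April 1.
The 5th Wednesday is 4 weeks later: 1 + 28 = 29.

29 April 1987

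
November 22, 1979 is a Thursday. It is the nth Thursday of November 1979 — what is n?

Day 22 falls in week ⌈22/7⌉ of the month.
Days 1–7 hold the 1st Thursday, 8–14 the 2nd, 15–21 the 3rd, 22–28 the 4th, 29–31 the 5th.
22 is in the range for the 4th.

4th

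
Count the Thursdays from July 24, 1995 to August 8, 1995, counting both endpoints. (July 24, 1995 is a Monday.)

2

July 24, 1995 is a Monday; the first Thursday on or after it is July 27, 1995 (3 days later).
From July 27, 1995 to August 8, 1995: 4 + 8 = 12 days (rest of July, August).
12 ÷ 7 = 1 full weeks with remainder 5, so 1 more Thursdays after the first → 2.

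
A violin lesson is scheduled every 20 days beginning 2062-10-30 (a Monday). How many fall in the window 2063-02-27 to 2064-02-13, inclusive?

Occurrences land 20·i days after 2062-10-30 for i = 0, 1, 2, …
2063-02-27 is 120 days after the start; 120 ÷ 20 = 6 remainder 0. First occurrence in the window: #7 on 2063-02-27 (6×20 = 120 days in).
2064-02-13 is 471 days after the start; 471 ÷ 20 = 23 remainder 11. Last occurrence in the window: #24 on 2064-02-02.
Occurrences #7 through #24: 18 in total.

18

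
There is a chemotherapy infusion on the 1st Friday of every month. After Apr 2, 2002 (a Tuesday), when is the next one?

Apr 2002 starts on a Monday, so its 1st Friday is Apr 5, 2002 (4 days in).
Apr 5, 2002 is after Apr 2, 2002, so that is the next one.

Apr 5, 2002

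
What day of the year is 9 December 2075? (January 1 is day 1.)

Days in months before December: 31 + 28 + 31 + 30 + 31 + 30 + 31 + 31 + 30 + 31 + 30 = 334.
Plus 9 days into December → day 343.

343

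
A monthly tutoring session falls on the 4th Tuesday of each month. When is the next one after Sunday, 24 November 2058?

26 November 2058

November 2058 starts on a Friday; its first Tuesday is the 5th, so the 4th Tuesday is the 26th — 26 November 2058.
26 November 2058 is after 24 November 2058, so that is the next one.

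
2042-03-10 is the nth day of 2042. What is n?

69

Days in months before March: 31 + 28 = 59.
Plus 10 days into March → day 69.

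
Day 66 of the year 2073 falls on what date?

Mar 7, 2073

Jan has 31 days (66 − 31 = 35 remain).
Feb has 28 days (35 − 28 = 7 remain).
7 into Mar → Mar 7.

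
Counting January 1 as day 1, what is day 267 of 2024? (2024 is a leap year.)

January has 31 days (267 − 31 = 236 remain).
February has 29 days (236 − 29 = 207 remain).
March has 31 days (207 − 31 = 176 remain).
April has 30 days (176 − 30 = 146 remain).
May has 31 days (146 − 31 = 115 remain).
June has 30 days (115 − 30 = 85 remain).
July has 31 days (85 − 31 = 54 remain).
August has 31 days (54 − 31 = 23 remain).
23 into September → September 23.

23 September 2024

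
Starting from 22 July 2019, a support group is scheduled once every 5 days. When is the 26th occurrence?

24 November 2019

The 26th occurrence is 25 intervals after the first: 25 × 5 = 125 days after 22 July 2019.
July has 31 days — 9 days to the end of July leaves 116.
August has 31 days (85 left).
September has 30 days (55 left).
October has 31 days (24 left).
24 days into November → 24 November 2019.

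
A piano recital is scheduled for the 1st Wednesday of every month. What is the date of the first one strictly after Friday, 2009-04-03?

April 2009 starts on a Wednesday, so its 1st Wednesday is 2009-04-01.
That is not after 2009-04-03, so look at May 2009.
May 2009 starts on a Friday, so its 1st Wednesday is 2009-05-06 (5 days in).

2009-05-06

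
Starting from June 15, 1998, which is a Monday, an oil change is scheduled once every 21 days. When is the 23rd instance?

September 20, 1999

The 23rd occurrence is 22 intervals after the first: 22 × 21 = 462 days after June 15, 1998.
June has 30 days — 15 days to the end of June leaves 447.
From end of June to end of 1998 is 184 days (263 left).
January has 31 days (232 left).
February has 28 days (204 left).
March has 31 days (173 left).
April has 30 days (143 left).
May has 31 days (112 left).
June has 30 days (82 left).
July has 31 days (51 left).
August has 31 days (20 left).
20 days into September → September 20, 1999.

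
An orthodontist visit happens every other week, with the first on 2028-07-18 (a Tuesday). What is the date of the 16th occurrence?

The 16th occurrence is 15 intervals after the first: 15 × 14 = 210 days after 2028-07-18.
July has 31 days — 13 days to the end of July leaves 197.
August has 31 days (166 left).
September has 30 days (136 left).
October has 31 days (105 left).
November has 30 days (75 left).
December has 31 days (44 left).
January has 31 days (13 left).
13 days into February → 2029-02-13.

2029-02-13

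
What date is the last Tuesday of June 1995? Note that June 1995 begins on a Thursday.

June 1995 begins on a Thursday, so the first Tuesday is June 6 (5 days later).
June 1995 has 30 days. Adding weeks: 6, 13, 20, 27 — the last one ≤ 30 is the 27th.

27 June 1995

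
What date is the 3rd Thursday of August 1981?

The first Thursday of August 1981 is August 6.
The 3rd Thursday is 2 weeks later: 6 + 14 = 20.

20 August 1981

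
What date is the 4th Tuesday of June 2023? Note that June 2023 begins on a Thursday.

June 2023 begins on a Thursday, so the first Tuesday is June 6 (5 days later).
The 4th Tuesday is 3 weeks later: 6 + 21 = 27.

June 27, 2023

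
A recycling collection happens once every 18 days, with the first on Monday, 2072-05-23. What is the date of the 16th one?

The 16th occurrence is 15 intervals after the first: 15 × 18 = 270 days after 2072-05-23.
May has 31 days — 8 days to the end of May leaves 262.
June has 30 days (232 left).
July has 31 days (201 left).
August has 31 days (170 left).
September has 30 days (140 left).
October has 31 days (109 left).
November has 30 days (79 left).
December has 31 days (48 left).
January has 31 days (17 left).
17 days into February → 2073-02-17.

2073-02-17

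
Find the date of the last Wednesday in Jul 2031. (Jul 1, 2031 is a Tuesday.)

Jul 2031 begins on a Tuesday, so the first Wednesday is Jul 2 (1 day later).
Jul 2031 has 31 days. Adding weeks: 2, 9, 16, 23, 30 — the last one ≤ 31 is the 30th.

Jul 30, 2031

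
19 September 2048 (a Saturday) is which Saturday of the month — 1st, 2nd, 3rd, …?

Day 19 falls in week ⌈19/7⌉ of the month.
Days 1–7 hold the 1st Saturday, 8–14 the 2nd, 15–21 the 3rd, 22–28 the 4th, 29–31 the 5th.
19 is in the range for the 3rd.

3rd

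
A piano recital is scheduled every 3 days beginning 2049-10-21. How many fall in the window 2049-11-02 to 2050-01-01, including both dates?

21

Occurrences land 3·i days after 2049-10-21 for i = 0, 1, 2, …
2049-11-02 is 12 days after the start; 12 ÷ 3 = 4 remainder 0. First occurrence in the window: #5 on 2049-11-02 (4×3 = 12 days in).
2050-01-01 is 72 days after the start; 72 ÷ 3 = 24 remainder 0. Last occurrence in the window: #25 on 2050-01-01.
Occurrences #5 through #25: 21 in total.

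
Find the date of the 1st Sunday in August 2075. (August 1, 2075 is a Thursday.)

August 2075 begins on a Thursday, so the first Sunday is August 4 (3 days later).

August 4, 2075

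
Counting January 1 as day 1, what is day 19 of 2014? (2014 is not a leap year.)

January 19, 2014

19 into January → January 19.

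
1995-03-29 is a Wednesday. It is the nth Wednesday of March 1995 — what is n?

5th

Day 29 falls in week ⌈29/7⌉ of the month.
Days 1–7 hold the 1st Wednesday, 8–14 the 2nd, 15–21 the 3rd, 22–28 the 4th, 29–31 the 5th.
29 is in the range for the 5th.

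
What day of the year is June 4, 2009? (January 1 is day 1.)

155

Days in months before June: 31 + 28 + 31 + 30 + 31 = 151.
Plus 4 days into June → day 155.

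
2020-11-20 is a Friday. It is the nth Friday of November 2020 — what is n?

Day 20 falls in week ⌈20/7⌉ of the month.
Days 1–7 hold the 1st Friday, 8–14 the 2nd, 15–21 the 3rd, 22–28 the 4th, 29–31 the 5th.
20 is in the range for the 3rd.

3rd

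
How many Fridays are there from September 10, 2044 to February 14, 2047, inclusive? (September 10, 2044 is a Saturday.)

September 10, 2044 is a Saturday; the first Friday on or after it is September 16, 2044 (6 days later).
From September 16, 2044 to February 14, 2047: 106 + 365 + 365 + 45 = 881 days (rest of 2044, 2045, 2046, to February 14, 2047 in 2047).
881 ÷ 7 = 125 full weeks with remainder 6, so 125 more Fridays after the first → 126.

126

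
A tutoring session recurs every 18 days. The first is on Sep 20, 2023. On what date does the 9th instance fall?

The 9th occurrence is 8 intervals after the first: 8 × 18 = 144 days after Sep 20, 2023.
Sep has 30 days — 10 days to the end of Sep leaves 134.
Oct has 31 days (103 left).
Nov has 30 days (73 left).
Dec has 31 days (42 left).
Jan has 31 days (11 left).
11 days into Feb → Feb 11, 2024.

Feb 11, 2024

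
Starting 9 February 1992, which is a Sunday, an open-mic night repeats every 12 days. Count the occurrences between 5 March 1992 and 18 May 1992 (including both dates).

Occurrences land 12·i days after 9 February 1992 for i = 0, 1, 2, …
5 March 1992 is 25 days after the start; 25 ÷ 12 = 2 remainder 1; since the remainder is 1, round up to i = 3. First occurrence in the window: #4 on 16 March 1992 (3×12 = 36 days in).
18 May 1992 is 99 days after the start; 99 ÷ 12 = 8 remainder 3. Last occurrence in the window: #9 on 15 May 1992.
Occurrences #4 through #9: 6 in total.

6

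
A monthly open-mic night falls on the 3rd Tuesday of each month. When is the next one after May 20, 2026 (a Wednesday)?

May 2026 starts on a Friday; its first Tuesday is the 5th, so the 3rd Tuesday is the 19th — May 19, 2026.
That is not after May 20, 2026, so look at Jun 2026.
Jun 2026 starts on a Monday; its first Tuesday is the 2nd, so the 3rd Tuesday is the 16th — Jun 16, 2026.

Jun 16, 2026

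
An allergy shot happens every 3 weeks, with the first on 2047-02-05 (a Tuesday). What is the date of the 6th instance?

2047-05-21

The 6th occurrence is 5 intervals after the first: 5 × 21 = 105 days after 2047-02-05.
February has 28 days — 23 days to the end of February leaves 82.
March has 31 days (51 left).
April has 30 days (21 left).
21 days into May → 2047-05-21.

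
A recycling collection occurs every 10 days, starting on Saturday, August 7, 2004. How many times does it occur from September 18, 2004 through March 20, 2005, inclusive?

18

Occurrences land 10·i days after August 7, 2004 for i = 0, 1, 2, …
September 18, 2004 is 42 days after the start; 42 ÷ 10 = 4 remainder 2; since the remainder is 2, round up to i = 5. First occurrence in the window: #6 on September 26, 2004 (5×10 = 50 days in).
March 20, 2005 is 225 days after the start; 225 ÷ 10 = 22 remainder 5. Last occurrence in the window: #23 on March 15, 2005.
Occurrences #6 through #23: 18 in total.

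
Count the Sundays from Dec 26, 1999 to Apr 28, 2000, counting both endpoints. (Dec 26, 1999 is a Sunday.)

Dec 26, 1999 is a Sunday; the first Sunday on or after it is Dec 26, 1999.
From Dec 26, 1999 to Apr 28, 2000: 5 + 31 + 29 + 31 + 28 = 124 days (rest of Dec, Jan, Feb, Mar, Apr).
124 ÷ 7 = 17 full weeks with remainder 5, so 17 more Sundays after the first → 18.

18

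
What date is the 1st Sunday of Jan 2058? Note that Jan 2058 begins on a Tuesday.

Jan 6, 2058

Jan 2058 begins on a Tuesday, so the first Sunday is Jan 6 (5 days later).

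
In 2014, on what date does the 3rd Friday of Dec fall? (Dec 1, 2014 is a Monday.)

Dec 19, 2014

Dec 2014 begins on a Monday, so the first Friday is Dec 5 (4 days later).
The 3rd Friday is 2 weeks later: 5 + 14 = 19.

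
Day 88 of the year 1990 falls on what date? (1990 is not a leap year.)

Mar 29, 1990

Jan has 31 days (88 − 31 = 57 remain).
Feb has 28 days (57 − 28 = 29 remain).
29 into Mar → Mar 29.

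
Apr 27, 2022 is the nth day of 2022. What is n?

Days in months before Apr: 31 + 28 + 31 = 90.
Plus 27 days into Apr → day 117.

117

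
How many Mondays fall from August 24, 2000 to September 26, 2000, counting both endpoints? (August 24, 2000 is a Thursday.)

August 24, 2000 is a Thursday; the first Monday on or after it is August 28, 2000 (4 days later).
From August 28, 2000 to September 26, 2000: 3 + 26 = 29 days (rest of August, September).
29 ÷ 7 = 4 full weeks with remainder 1, so 4 more Mondays after the first → 5.

5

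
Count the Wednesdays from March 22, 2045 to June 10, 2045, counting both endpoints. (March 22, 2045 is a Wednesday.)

March 22, 2045 is a Wednesday; the first Wednesday on or after it is March 22, 2045.
From March 22, 2045 to June 10, 2045: 9 + 30 + 31 + 10 = 80 days (rest of March, April, May, June).
80 ÷ 7 = 11 full weeks with remainder 3, so 11 more Wednesdays after the first → 12.

12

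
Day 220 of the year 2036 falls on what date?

January has 31 days (220 − 31 = 189 remain).
February has 29 days (189 − 29 = 160 remain).
March has 31 days (160 − 31 = 129 remain).
April has 30 days (129 − 30 = 99 remain).
May has 31 days (99 − 31 = 68 remain).
June has 30 days (68 − 30 = 38 remain).
July has 31 days (38 − 31 = 7 remain).
7 into August → August 7.

7 August 2036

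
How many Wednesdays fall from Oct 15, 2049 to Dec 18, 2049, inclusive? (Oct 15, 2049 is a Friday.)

9

Oct 15, 2049 is a Friday; the first Wednesday on or after it is Oct 20, 2049 (5 days later).
From Oct 20, 2049 to Dec 18, 2049: 11 + 30 + 18 = 59 days (rest of Oct, Nov, Dec).
59 ÷ 7 = 8 full weeks with remainder 3, so 8 more Wednesdays after the first → 9.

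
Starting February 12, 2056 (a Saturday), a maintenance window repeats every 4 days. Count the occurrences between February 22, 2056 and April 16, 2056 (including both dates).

14

Occurrences land 4·i days after February 12, 2056 for i = 0, 1, 2, …
February 22, 2056 is 10 days after the start; 10 ÷ 4 = 2 remainder 2; since the remainder is 2, round up to i = 3. First occurrence in the window: #4 on February 24, 2056 (3×4 = 12 days in).
April 16, 2056 is 64 days after the start; 64 ÷ 4 = 16 remainder 0. Last occurrence in the window: #17 on April 16, 2056.
Occurrences #4 through #17: 14 in total.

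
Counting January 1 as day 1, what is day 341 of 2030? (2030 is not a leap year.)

Dec 7, 2030

Jan has 31 days (341 − 31 = 310 remain).
Feb has 28 days (310 − 28 = 282 remain).
Mar has 31 days (282 − 31 = 251 remain).
Apr has 30 days (251 − 30 = 221 remain).
May has 31 days (221 − 31 = 190 remain).
Jun has 30 days (190 − 30 = 160 remain).
Jul has 31 days (160 − 31 = 129 remain).
Aug has 31 days (129 − 31 = 98 remain).
Sep has 30 days (98 − 30 = 68 remain).
Oct has 31 days (68 − 31 = 37 remain).
Nov has 30 days (37 − 30 = 7 remain).
7 into Dec → Dec 7.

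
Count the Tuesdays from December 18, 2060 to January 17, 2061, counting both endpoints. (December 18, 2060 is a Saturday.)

December 18, 2060 is a Saturday; the first Tuesday on or after it is December 21, 2060 (3 days later).
From December 21, 2060 to January 17, 2061: 10 + 17 = 27 days (rest of December, January).
27 ÷ 7 = 3 full weeks with remainder 6, so 3 more Tuesdays after the first → 4.

4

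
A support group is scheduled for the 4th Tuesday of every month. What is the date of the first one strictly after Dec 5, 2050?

Dec 2050 starts on a Thursday; its first Tuesday is the 6th, so the 4th Tuesday is the 27th — Dec 27, 2050.
Dec 27, 2050 is after Dec 5, 2050, so that is the next one.

Dec 27, 2050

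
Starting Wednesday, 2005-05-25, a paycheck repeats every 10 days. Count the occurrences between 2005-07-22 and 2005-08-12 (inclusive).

Occurrences land 10·i days after 2005-05-25 for i = 0, 1, 2, …
2005-07-22 is 58 days after the start; 58 ÷ 10 = 5 remainder 8; since the remainder is 8, round up to i = 6. First occurrence in the window: #7 on 2005-07-24 (6×10 = 60 days in).
2005-08-12 is 79 days after the start; 79 ÷ 10 = 7 remainder 9. Last occurrence in the window: #8 on 2005-08-03.
Occurrences #7 through #8: 2 in total.

2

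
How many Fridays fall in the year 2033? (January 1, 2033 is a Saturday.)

52

January 1, 2033 is a Saturday; the first Friday on or after it is January 7, 2033 (6 days later).
From January 7, 2033 to December 31, 2033: 24 + 28 + 31 + 30 + 31 + 30 + 31 + 31 + 30 + 31 + 30 + 31 = 358 days (rest of January, February, March, April, May, June, July, August, September, October, November, December).
358 ÷ 7 = 51 full weeks with remainder 1, so 51 more Fridays after the first → 52.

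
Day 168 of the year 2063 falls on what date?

January has 31 days (168 − 31 = 137 remain).
February has 28 days (137 − 28 = 109 remain).
March has 31 days (109 − 31 = 78 remain).
April has 30 days (78 − 30 = 48 remain).
May has 31 days (48 − 31 = 17 remain).
17 into June → June 17.

June 17, 2063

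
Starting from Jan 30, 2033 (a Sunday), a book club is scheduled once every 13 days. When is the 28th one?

Jan 16, 2034

The 28th occurrence is 27 intervals after the first: 27 × 13 = 351 days after Jan 30, 2033.
Jan has 31 days — 1 day to the end of Jan leaves 350.
Feb has 28 days (322 left).
Mar has 31 days (291 left).
Apr has 30 days (261 left).
May has 31 days (230 left).
Jun has 30 days (200 left).
Jul has 31 days (169 left).
Aug has 31 days (138 left).
Sep has 30 days (108 left).
Oct has 31 days (77 left).
Nov has 30 days (47 left).
Dec has 31 days (16 left).
16 days into Jan → Jan 16, 2034.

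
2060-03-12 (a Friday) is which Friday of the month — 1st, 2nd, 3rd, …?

Day 12 falls in week ⌈12/7⌉ of the month.
Days 1–7 hold the 1st Friday, 8–14 the 2nd, 15–21 the 3rd, 22–28 the 4th, 29–31 the 5th.
12 is in the range for the 2nd.

2nd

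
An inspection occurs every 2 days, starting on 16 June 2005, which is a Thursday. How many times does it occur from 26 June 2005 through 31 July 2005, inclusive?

Occurrences land 2·i days after 16 June 2005 for i = 0, 1, 2, …
26 June 2005 is 10 days after the start; 10 ÷ 2 = 5 remainder 0. First occurrence in the window: #6 on 26 June 2005 (5×2 = 10 days in).
31 July 2005 is 45 days after the start; 45 ÷ 2 = 22 remainder 1. Last occurrence in the window: #23 on 30 July 2005.
Occurrences #6 through #23: 18 in total.

18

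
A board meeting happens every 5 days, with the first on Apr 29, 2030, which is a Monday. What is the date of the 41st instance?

The 41st occurrence is 40 intervals after the first: 40 × 5 = 200 days after Apr 29, 2030.
Apr has 30 days — 1 day to the end of Apr leaves 199.
May has 31 days (168 left).
Jun has 30 days (138 left).
Jul has 31 days (107 left).
Aug has 31 days (76 left).
Sep has 30 days (46 left).
Oct has 31 days (15 left).
15 days into Nov → Nov 15, 2030.

Nov 15, 2030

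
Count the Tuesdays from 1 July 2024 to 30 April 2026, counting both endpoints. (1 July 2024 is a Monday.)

96

1 July 2024 is a Monday; the first Tuesday on or after it is 2 July 2024 (1 day later).
From 2 July 2024 to 30 April 2026: 182 + 365 + 120 = 667 days (rest of 2024, 2025, to 30 April 2026 in 2026).
667 ÷ 7 = 95 full weeks with remainder 2, so 95 more Tuesdays after the first → 96.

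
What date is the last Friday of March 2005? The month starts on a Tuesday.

March 2005 begins on a Tuesday, so the first Friday is March 4 (3 days later).
March 2005 has 31 days. Adding weeks: 4, 11, 18, 25 — the last one ≤ 31 is the 25th.

25 March 2005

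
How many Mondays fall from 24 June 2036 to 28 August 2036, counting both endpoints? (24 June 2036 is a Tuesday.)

9

24 June 2036 is a Tuesday; the first Monday on or after it is 30 June 2036 (6 days later).
From 30 June 2036 to 28 August 2036: 0 + 31 + 28 = 59 days (rest of June, July, August).
59 ÷ 7 = 8 full weeks with remainder 3, so 8 more Mondays after the first → 9.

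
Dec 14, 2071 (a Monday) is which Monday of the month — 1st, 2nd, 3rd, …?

Day 14 falls in week ⌈14/7⌉ of the month.
Days 1–7 hold the 1st Monday, 8–14 the 2nd, 15–21 the 3rd, 22–28 the 4th, 29–31 the 5th.
14 is in the range for the 2nd.

2nd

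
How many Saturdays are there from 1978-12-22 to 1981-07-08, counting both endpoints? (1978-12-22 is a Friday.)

133

1978-12-22 is a Friday; the first Saturday on or after it is 1978-12-23 (1 day later).
From 1978-12-23 to 1981-07-08: 8 + 365 + 366 + 189 = 928 days (rest of 1978, 1979, 1980, to 1981-07-08 in 1981).
928 ÷ 7 = 132 full weeks with remainder 4, so 132 more Saturdays after the first → 133.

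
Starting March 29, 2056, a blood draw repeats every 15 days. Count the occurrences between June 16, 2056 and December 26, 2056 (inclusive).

Occurrences land 15·i days after March 29, 2056 for i = 0, 1, 2, …
June 16, 2056 is 79 days after the start; 79 ÷ 15 = 5 remainder 4; since the remainder is 4, round up to i = 6. First occurrence in the window: #7 on June 27, 2056 (6×15 = 90 days in).
December 26, 2056 is 272 days after the start; 272 ÷ 15 = 18 remainder 2. Last occurrence in the window: #19 on December 24, 2056.
Occurrences #7 through #19: 13 in total.

13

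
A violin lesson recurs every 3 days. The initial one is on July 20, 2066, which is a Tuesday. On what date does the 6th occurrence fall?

The 6th occurrence is 5 intervals after the first: 5 × 3 = 15 days after July 20, 2066.
July has 31 days — 11 days to the end of July leaves 4.
4 days into August → August 4, 2066.

August 4, 2066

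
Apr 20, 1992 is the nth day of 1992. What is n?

Days in months before Apr: 31 + 29 + 31 = 91.
Plus 20 days into Apr → day 111.

111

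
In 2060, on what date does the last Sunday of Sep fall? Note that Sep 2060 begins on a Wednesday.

Sep 26, 2060

Sep 2060 begins on a Wednesday, so the first Sunday is Sep 5 (4 days later).
Sep 2060 has 30 days. Adding weeks: 5, 12, 19, 26 — the last one ≤ 30 is the 26th.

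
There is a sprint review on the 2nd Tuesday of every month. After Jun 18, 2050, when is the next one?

Jun 2050 starts on a Wednesday; its first Tuesday is the 7th, so the 2nd Tuesday is the 14th — Jun 14, 2050.
That is not after Jun 18, 2050, so look at Jul 2050.
Jul 2050 starts on a Friday; its first Tuesday is the 5th, so the 2nd Tuesday is the 12th — Jul 12, 2050.

Jul 12, 2050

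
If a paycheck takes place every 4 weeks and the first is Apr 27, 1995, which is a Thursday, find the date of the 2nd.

The 2nd occurrence is 1 interval after the first: 1 × 28 = 28 days after Apr 27, 1995.
Apr has 30 days — 3 days to the end of Apr leaves 25.
25 days into May → May 25, 1995.

May 25, 1995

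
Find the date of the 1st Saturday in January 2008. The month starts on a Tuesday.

January 5, 2008

January 2008 begins on a Tuesday, so the first Saturday is January 5 (4 days later).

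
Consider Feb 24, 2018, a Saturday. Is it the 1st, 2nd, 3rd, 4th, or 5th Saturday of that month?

Day 24 falls in week ⌈24/7⌉ of the month.
Days 1–7 hold the 1st Saturday, 8–14 the 2nd, 15–21 the 3rd, 22–28 the 4th, 29–31 the 5th.
24 is in the range for the 4th.

4th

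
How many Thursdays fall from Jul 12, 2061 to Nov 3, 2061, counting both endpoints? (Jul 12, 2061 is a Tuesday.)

Jul 12, 2061 is a Tuesday; the first Thursday on or after it is Jul 14, 2061 (2 days later).
From Jul 14, 2061 to Nov 3, 2061: 17 + 31 + 30 + 31 + 3 = 112 days (rest of Jul, Aug, Sep, Oct, Nov).
112 ÷ 7 = 16 full weeks with remainder 0, so 16 more Thursdays after the first → 17.

17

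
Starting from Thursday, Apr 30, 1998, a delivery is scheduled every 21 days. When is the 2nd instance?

The 2nd occurrence is 1 interval after the first: 1 × 21 = 21 days after Apr 30, 1998.
Apr has 30 days — 0 days to the end of Apr leaves 21.
21 days into May → May 21, 1998.

May 21, 1998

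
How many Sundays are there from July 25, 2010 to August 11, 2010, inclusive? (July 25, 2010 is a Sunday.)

July 25, 2010 is a Sunday; the first Sunday on or after it is July 25, 2010.
From July 25, 2010 to August 11, 2010: 6 + 11 = 17 days (rest of July, August).
17 ÷ 7 = 2 full weeks with remainder 3, so 2 more Sundays after the first → 3.

3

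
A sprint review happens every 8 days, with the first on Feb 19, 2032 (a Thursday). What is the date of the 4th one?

The 4th occurrence is 3 intervals after the first: 3 × 8 = 24 days after Feb 19, 2032.
Feb has 29 days — 10 days to the end of Feb leaves 14.
14 days into Mar → Mar 14, 2032.

Mar 14, 2032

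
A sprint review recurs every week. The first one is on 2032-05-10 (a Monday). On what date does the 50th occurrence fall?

The 50th occurrence is 49 intervals after the first: 49 × 7 = 343 days after 2032-05-10.
May has 31 days — 21 days to the end of May leaves 322.
June has 30 days (292 left).
July has 31 days (261 left).
August has 31 days (230 left).
September has 30 days (200 left).
October has 31 days (169 left).
November has 30 days (139 left).
December has 31 days (108 left).
January has 31 days (77 left).
February has 28 days (49 left).
March has 31 days (18 left).
18 days into April → 2033-04-18.

2033-04-18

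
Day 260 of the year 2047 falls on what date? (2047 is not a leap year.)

Jan has 31 days (260 − 31 = 229 remain).
Feb has 28 days (229 − 28 = 201 remain).
Mar has 31 days (201 − 31 = 170 remain).
Apr has 30 days (170 − 30 = 140 remain).
May has 31 days (140 − 31 = 109 remain).
Jun has 30 days (109 − 30 = 79 remain).
Jul has 31 days (79 − 31 = 48 remain).
Aug has 31 days (48 − 31 = 17 remain).
17 into Sep → Sep 17.

Sep 17, 2047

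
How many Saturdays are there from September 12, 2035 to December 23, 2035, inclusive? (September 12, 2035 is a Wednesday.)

15

September 12, 2035 is a Wednesday; the first Saturday on or after it is September 15, 2035 (3 days later).
From September 15, 2035 to December 23, 2035: 15 + 31 + 30 + 23 = 99 days (rest of September, October, November, December).
99 ÷ 7 = 14 full weeks with remainder 1, so 14 more Saturdays after the first → 15.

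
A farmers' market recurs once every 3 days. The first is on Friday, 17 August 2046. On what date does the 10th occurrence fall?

13 September 2046

The 10th occurrence is 9 intervals after the first: 9 × 3 = 27 days after 17 August 2046.
August has 31 days — 14 days to the end of August leaves 13.
13 days into September → 13 September 2046.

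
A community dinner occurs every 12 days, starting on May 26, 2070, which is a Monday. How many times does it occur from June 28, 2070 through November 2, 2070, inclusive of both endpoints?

11

Occurrences land 12·i days after May 26, 2070 for i = 0, 1, 2, …
June 28, 2070 is 33 days after the start; 33 ÷ 12 = 2 remainder 9; since the remainder is 9, round up to i = 3. First occurrence in the window: #4 on July 1, 2070 (3×12 = 36 days in).
November 2, 2070 is 160 days after the start; 160 ÷ 12 = 13 remainder 4. Last occurrence in the window: #14 on October 29, 2070.
Occurrences #4 through #14: 11 in total.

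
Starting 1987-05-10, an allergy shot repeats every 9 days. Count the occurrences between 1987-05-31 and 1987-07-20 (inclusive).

Occurrences land 9·i days after 1987-05-10 for i = 0, 1, 2, …
1987-05-31 is 21 days after the start; 21 ÷ 9 = 2 remainder 3; since the remainder is 3, round up to i = 3. First occurrence in the window: #4 on 1987-06-06 (3×9 = 27 days in).
1987-07-20 is 71 days after the start; 71 ÷ 9 = 7 remainder 8. Last occurrence in the window: #8 on 1987-07-12.
Occurrences #4 through #8: 5 in total.

5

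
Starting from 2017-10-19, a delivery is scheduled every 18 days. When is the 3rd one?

The 3rd occurrence is 2 intervals after the first: 2 × 18 = 36 days after 2017-10-19.
October has 31 days — 12 days to the end of October leaves 24.
24 days into November → 2017-11-24.

2017-11-24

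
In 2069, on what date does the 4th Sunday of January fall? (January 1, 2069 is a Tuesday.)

January 27, 2069

January 2069 begins on a Tuesday, so the first Sunday is January 6 (5 days later).
The 4th Sunday is 3 weeks later: 6 + 21 = 27.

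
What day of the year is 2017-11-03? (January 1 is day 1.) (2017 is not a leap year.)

307

Days in months before November: 31 + 28 + 31 + 30 + 31 + 30 + 31 + 31 + 30 + 31 = 304.
Plus 3 days into November → day 307.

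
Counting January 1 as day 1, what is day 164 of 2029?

January has 31 days (164 − 31 = 133 remain).
February has 28 days (133 − 28 = 105 remain).
March has 31 days (105 − 31 = 74 remain).
April has 30 days (74 − 30 = 44 remain).
May has 31 days (44 − 31 = 13 remain).
13 into June → June 13.

June 13, 2029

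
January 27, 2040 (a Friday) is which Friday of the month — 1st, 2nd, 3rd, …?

Day 27 falls in week ⌈27/7⌉ of the month.
Days 1–7 hold the 1st Friday, 8–14 the 2nd, 15–21 the 3rd, 22–28 the 4th, 29–31 the 5th.
27 is in the range for the 4th.

4th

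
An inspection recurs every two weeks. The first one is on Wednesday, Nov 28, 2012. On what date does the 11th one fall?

The 11th occurrence is 10 intervals after the first: 10 × 14 = 140 days after Nov 28, 2012.
Nov has 30 days — 2 days to the end of Nov leaves 138.
Dec has 31 days (107 left).
Jan has 31 days (76 left).
Feb has 28 days (48 left).
Mar has 31 days (17 left).
17 days into Apr → Apr 17, 2013.

Apr 17, 2013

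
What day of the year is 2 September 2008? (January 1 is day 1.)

246

Days in months before September: 31 + 29 + 31 + 30 + 31 + 30 + 31 + 31 = 244.
Plus 2 days into September → day 246.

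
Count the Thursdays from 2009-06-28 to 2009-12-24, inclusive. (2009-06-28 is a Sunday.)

26

2009-06-28 is a Sunday; the first Thursday on or after it is 2009-07-02 (4 days later).
From 2009-07-02 to 2009-12-24: 29 + 31 + 30 + 31 + 30 + 24 = 175 days (rest of July, August, September, October, November, December).
175 ÷ 7 = 25 full weeks with remainder 0, so 25 more Thursdays after the first → 26.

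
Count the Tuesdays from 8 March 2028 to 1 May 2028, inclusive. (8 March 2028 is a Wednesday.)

7

8 March 2028 is a Wednesday; the first Tuesday on or after it is 14 March 2028 (6 days later).
From 14 March 2028 to 1 May 2028: 17 + 30 + 1 = 48 days (rest of March, April, May).
48 ÷ 7 = 6 full weeks with remainder 6, so 6 more Tuesdays after the first → 7.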